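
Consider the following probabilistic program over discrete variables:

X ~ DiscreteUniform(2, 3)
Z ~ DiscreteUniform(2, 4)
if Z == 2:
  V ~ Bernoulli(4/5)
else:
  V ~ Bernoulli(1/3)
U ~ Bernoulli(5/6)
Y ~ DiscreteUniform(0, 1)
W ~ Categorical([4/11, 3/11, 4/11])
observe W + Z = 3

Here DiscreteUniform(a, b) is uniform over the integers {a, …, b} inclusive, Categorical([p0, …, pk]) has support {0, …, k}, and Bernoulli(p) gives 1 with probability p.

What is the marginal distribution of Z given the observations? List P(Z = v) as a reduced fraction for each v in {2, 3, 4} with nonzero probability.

P(Z=2) = 3/7, P(Z=3) = 4/7

Enumerate traces; 32 have nonzero weight after conditioning:
  (X=2, Z=2, V=0, U=0, Y=0, W=1) weight 1/1320
  (X=2, Z=2, V=0, U=0, Y=1, W=1) weight 1/1320
  (X=2, Z=2, V=0, U=1, Y=0, W=1) weight 1/264
  (X=2, Z=2, V=0, U=1, Y=1, W=1) weight 1/264
  (X=2, Z=2, V=1, U=0, Y=0, W=1) weight 1/330
  (X=2, Z=2, V=1, U=0, Y=1, W=1) weight 1/330
  (X=2, Z=2, V=1, U=1, Y=0, W=1) weight 1/66
  (X=2, Z=2, V=1, U=1, Y=1, W=1) weight 1/66
  (X=2, Z=3, V=0, U=0, Y=0, W=0) weight 1/297
  … 23 more
Group by Z:
  weight(Z=2) = 1/11
  weight(Z=3) = 4/33
Total weight = 1/11 + 4/33 = 7/33
P(Z=2 | obs) = 1/11 / 7/33 = 3/7
P(Z=3 | obs) = 4/33 / 7/33 = 4/7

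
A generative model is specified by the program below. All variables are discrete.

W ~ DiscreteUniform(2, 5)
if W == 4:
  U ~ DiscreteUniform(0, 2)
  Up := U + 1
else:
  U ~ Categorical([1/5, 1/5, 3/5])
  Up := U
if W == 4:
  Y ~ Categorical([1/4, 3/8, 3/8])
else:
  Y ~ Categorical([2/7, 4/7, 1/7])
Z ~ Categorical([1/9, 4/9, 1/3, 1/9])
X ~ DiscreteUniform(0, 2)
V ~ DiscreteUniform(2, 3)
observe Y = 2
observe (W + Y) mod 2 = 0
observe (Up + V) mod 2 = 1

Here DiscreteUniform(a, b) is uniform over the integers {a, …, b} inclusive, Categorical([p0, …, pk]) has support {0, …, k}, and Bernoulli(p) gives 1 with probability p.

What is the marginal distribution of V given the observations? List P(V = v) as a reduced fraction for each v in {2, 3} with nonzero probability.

P(V=2) = 78/145, P(V=3) = 67/145

Enumerate traces; 72 have nonzero weight after conditioning:
  (W=2, U=0, Y=2, Z=0, X=0, V=3) weight 1/7560
  (W=2, U=0, Y=2, Z=0, X=1, V=3) weight 1/7560
  (W=2, U=0, Y=2, Z=0, X=2, V=3) weight 1/7560
  (W=2, U=0, Y=2, Z=1, X=0, V=3) weight 1/1890
  (W=2, U=0, Y=2, Z=1, X=1, V=3) weight 1/1890
  (W=2, U=0, Y=2, Z=1, X=2, V=3) weight 1/1890
  (W=2, U=0, Y=2, Z=2, X=0, V=3) weight 1/2520
  (W=2, U=0, Y=2, Z=2, X=1, V=3) weight 1/2520
  (W=2, U=1, Y=2, Z=0, X=0, V=2) weight 1/7560
  … 63 more
Group by V:
  weight(V=2) = 39/1120
  weight(V=3) = 67/2240
Total weight = 39/1120 + 67/2240 = 29/448
P(V=2 | obs) = 39/1120 / 29/448 = 78/145
P(V=3 | obs) = 67/2240 / 29/448 = 67/145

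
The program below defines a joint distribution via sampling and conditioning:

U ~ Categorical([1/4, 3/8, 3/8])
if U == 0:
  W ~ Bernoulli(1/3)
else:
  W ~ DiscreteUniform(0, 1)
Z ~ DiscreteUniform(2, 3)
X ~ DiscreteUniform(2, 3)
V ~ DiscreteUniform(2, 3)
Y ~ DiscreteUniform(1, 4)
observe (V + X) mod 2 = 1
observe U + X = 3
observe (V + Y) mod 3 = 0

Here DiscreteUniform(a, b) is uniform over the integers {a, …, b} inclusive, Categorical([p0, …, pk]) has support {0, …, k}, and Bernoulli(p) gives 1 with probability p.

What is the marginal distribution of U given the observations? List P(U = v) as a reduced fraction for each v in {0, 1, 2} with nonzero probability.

Enumerate traces; 12 have nonzero weight after conditioning:
  (U=0, W=0, Z=2, X=3, V=2, Y=1) weight 1/192
  (U=0, W=0, Z=2, X=3, V=2, Y=4) weight 1/192
  (U=0, W=0, Z=3, X=3, V=2, Y=1) weight 1/192
  (U=0, W=0, Z=3, X=3, V=2, Y=4) weight 1/192
  (U=0, W=1, Z=2, X=3, V=2, Y=1) weight 1/384
  (U=0, W=1, Z=2, X=3, V=2, Y=4) weight 1/384
  (U=0, W=1, Z=3, X=3, V=2, Y=1) weight 1/384
  (U=0, W=1, Z=3, X=3, V=2, Y=4) weight 1/384
  (U=1, W=0, Z=2, X=2, V=3, Y=3) weight 3/512
  … 3 more
Group by U:
  weight(U=0) = 1/32
  weight(U=1) = 3/128
Total weight = 1/32 + 3/128 = 7/128
P(U=0 | obs) = 1/32 / 7/128 = 4/7
P(U=1 | obs) = 3/128 / 7/128 = 3/7

P(U=0) = 4/7, P(U=1) = 3/7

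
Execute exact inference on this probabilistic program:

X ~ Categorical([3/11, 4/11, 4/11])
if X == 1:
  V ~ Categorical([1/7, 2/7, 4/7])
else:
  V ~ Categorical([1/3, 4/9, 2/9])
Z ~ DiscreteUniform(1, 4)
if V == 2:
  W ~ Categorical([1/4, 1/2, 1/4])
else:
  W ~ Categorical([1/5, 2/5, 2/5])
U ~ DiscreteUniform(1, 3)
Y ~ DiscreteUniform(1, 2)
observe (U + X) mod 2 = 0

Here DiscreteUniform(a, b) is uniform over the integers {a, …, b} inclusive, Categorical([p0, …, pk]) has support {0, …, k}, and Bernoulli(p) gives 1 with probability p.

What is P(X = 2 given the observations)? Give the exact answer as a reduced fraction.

Enumerate traces; 288 have nonzero weight after conditioning:
  (X=0, V=0, Z=1, W=0, U=2, Y=1) weight 1/1320
  (X=0, V=0, Z=1, W=0, U=2, Y=2) weight 1/1320
  (X=0, V=0, Z=1, W=1, U=2, Y=1) weight 1/660
  (X=0, V=0, Z=1, W=1, U=2, Y=2) weight 1/660
  (X=0, V=0, Z=1, W=2, U=2, Y=1) weight 1/660
  (X=0, V=0, Z=1, W=2, U=2, Y=2) weight 1/660
  (X=0, V=0, Z=2, W=0, U=2, Y=1) weight 1/1320
  (X=0, V=0, Z=2, W=0, U=2, Y=2) weight 1/1320
  (X=1, V=0, Z=1, W=0, U=1, Y=1) weight 1/2310
  (X=2, V=0, Z=1, W=0, U=2, Y=1) weight 1/990
  … 278 more
Group by X:
  weight(X=0) = 1/11
  weight(X=1) = 8/33
  weight(X=2) = 4/33
Total weight = 1/11 + 8/33 + 4/33 = 5/11
P(X=0 | obs) = 1/11 / 5/11 = 1/5
P(X=1 | obs) = 8/33 / 5/11 = 8/15
P(X=2 | obs) = 4/33 / 5/11 = 4/15

P(X = 2 | obs) = 4/15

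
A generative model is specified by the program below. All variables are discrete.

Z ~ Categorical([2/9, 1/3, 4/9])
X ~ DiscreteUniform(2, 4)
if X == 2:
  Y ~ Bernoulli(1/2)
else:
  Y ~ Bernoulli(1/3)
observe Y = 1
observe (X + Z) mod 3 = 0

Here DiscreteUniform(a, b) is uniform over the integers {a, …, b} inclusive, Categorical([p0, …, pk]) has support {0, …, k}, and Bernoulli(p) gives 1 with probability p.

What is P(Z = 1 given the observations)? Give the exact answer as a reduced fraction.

P(Z = 1 | obs) = 3/7

Enumerate traces; 3 have nonzero weight after conditioning:
  (Z=0, X=3, Y=1) weight 2/81
  (Z=1, X=2, Y=1) weight 1/18
  (Z=2, X=4, Y=1) weight 4/81
Group by Z:
  weight(Z=0) = 2/81
  weight(Z=1) = 1/18
  weight(Z=2) = 4/81
Total weight = 2/81 + 1/18 + 4/81 = 7/54
P(Z=0 | obs) = 2/81 / 7/54 = 4/21
P(Z=1 | obs) = 1/18 / 7/54 = 3/7
P(Z=2 | obs) = 4/81 / 7/54 = 8/21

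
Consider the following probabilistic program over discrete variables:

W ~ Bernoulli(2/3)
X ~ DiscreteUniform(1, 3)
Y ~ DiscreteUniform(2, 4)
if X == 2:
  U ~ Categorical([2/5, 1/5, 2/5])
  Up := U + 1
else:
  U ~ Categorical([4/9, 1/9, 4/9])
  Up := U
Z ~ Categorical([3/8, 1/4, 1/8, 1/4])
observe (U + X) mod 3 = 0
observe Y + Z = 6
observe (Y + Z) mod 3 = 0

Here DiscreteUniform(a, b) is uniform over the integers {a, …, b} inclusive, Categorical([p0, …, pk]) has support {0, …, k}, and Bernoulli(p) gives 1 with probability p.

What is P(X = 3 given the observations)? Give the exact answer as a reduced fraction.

P(X = 3 | obs) = 20/49

Enumerate traces; 12 have nonzero weight after conditioning:
  (W=0, X=1, Y=3, U=2, Z=3) weight 1/243
  (W=0, X=1, Y=4, U=2, Z=2) weight 1/486
  (W=0, X=2, Y=3, U=1, Z=3) weight 1/540
  (W=0, X=2, Y=4, U=1, Z=2) weight 1/1080
  (W=0, X=3, Y=3, U=0, Z=3) weight 1/243
  (W=0, X=3, Y=4, U=0, Z=2) weight 1/486
  (W=1, X=1, Y=3, U=2, Z=3) weight 2/243
  (W=1, X=1, Y=4, U=2, Z=2) weight 1/243
  … 4 more
Group by X:
  weight(X=1) = 1/54
  weight(X=2) = 1/120
  weight(X=3) = 1/54
Total weight = 1/54 + 1/120 + 1/54 = 49/1080
P(X=1 | obs) = 1/54 / 49/1080 = 20/49
P(X=2 | obs) = 1/120 / 49/1080 = 9/49
P(X=3 | obs) = 1/54 / 49/1080 = 20/49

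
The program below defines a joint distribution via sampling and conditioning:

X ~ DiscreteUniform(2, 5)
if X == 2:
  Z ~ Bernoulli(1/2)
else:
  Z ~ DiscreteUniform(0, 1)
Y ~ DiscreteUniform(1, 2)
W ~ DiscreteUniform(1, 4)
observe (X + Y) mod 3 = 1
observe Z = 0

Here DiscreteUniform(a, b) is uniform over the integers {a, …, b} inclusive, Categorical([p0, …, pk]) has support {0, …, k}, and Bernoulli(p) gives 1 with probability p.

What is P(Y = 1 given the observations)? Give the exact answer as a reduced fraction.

Enumerate traces; 12 have nonzero weight after conditioning:
  (X=2, Z=0, Y=2, W=1) weight 1/64
  (X=2, Z=0, Y=2, W=2) weight 1/64
  (X=2, Z=0, Y=2, W=3) weight 1/64
  (X=2, Z=0, Y=2, W=4) weight 1/64
  (X=3, Z=0, Y=1, W=1) weight 1/64
  (X=3, Z=0, Y=1, W=2) weight 1/64
  (X=3, Z=0, Y=1, W=3) weight 1/64
  (X=3, Z=0, Y=1, W=4) weight 1/64
  … 4 more
Group by Y:
  weight(Y=1) = 1/16
  weight(Y=2) = 1/8
Total weight = 1/16 + 1/8 = 3/16
P(Y=1 | obs) = 1/16 / 3/16 = 1/3
P(Y=2 | obs) = 1/8 / 3/16 = 2/3

P(Y = 1 | obs) = 1/3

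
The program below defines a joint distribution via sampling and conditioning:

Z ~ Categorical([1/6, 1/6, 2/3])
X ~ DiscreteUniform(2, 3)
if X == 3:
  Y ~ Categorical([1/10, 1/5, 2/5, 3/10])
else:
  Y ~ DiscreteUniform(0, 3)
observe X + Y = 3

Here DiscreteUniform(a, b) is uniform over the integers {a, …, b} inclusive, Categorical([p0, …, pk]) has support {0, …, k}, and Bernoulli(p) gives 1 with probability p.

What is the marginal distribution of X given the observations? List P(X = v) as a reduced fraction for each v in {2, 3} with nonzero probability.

Enumerate traces; 6 have nonzero weight after conditioning:
  (Z=0, X=2, Y=1) weight 1/48
  (Z=0, X=3, Y=0) weight 1/120
  (Z=1, X=2, Y=1) weight 1/48
  (Z=1, X=3, Y=0) weight 1/120
  (Z=2, X=2, Y=1) weight 1/12
  (Z=2, X=3, Y=0) weight 1/30
Group by X:
  weight(X=2) = 1/8
  weight(X=3) = 1/20
Total weight = 1/8 + 1/20 = 7/40
P(X=2 | obs) = 1/8 / 7/40 = 5/7
P(X=3 | obs) = 1/20 / 7/40 = 2/7

P(X=2) = 5/7, P(X=3) = 2/7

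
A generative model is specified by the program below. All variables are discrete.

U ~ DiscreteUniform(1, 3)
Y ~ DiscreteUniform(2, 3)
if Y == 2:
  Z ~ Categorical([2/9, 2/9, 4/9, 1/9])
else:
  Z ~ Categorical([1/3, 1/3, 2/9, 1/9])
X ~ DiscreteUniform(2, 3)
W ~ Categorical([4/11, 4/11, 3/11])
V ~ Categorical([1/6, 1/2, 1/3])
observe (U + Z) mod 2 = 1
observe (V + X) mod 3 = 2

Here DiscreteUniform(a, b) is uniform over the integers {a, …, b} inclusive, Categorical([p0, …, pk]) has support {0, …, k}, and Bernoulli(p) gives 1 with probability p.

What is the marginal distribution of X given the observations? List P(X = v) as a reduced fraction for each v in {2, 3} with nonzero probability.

Enumerate traces; 72 have nonzero weight after conditioning:
  (U=1, Y=2, Z=0, X=2, W=0, V=0) weight 1/891
  (U=1, Y=2, Z=0, X=2, W=1, V=0) weight 1/891
  (U=1, Y=2, Z=0, X=2, W=2, V=0) weight 1/1188
  (U=1, Y=2, Z=0, X=3, W=0, V=2) weight 2/891
  (U=1, Y=2, Z=0, X=3, W=1, V=2) weight 2/891
  (U=1, Y=2, Z=0, X=3, W=2, V=2) weight 1/594
  (U=1, Y=2, Z=2, X=2, W=0, V=0) weight 2/891
  (U=1, Y=2, Z=2, X=2, W=1, V=0) weight 2/891
  … 64 more
Group by X:
  weight(X=2) = 29/648
  weight(X=3) = 29/324
Total weight = 29/648 + 29/324 = 29/216
P(X=2 | obs) = 29/648 / 29/216 = 1/3
P(X=3 | obs) = 29/324 / 29/216 = 2/3

P(X=2) = 1/3, P(X=3) = 2/3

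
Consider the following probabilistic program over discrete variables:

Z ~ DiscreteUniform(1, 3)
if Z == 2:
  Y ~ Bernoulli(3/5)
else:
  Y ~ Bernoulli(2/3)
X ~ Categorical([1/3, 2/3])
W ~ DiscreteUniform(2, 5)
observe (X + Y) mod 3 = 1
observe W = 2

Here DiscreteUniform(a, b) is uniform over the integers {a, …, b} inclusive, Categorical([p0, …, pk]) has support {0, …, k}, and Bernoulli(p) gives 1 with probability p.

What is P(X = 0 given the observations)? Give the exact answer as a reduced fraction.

P(X = 0 | obs) = 29/61

Enumerate traces; 6 have nonzero weight after conditioning:
  (Z=1, Y=0, X=1, W=2) weight 1/54
  (Z=1, Y=1, X=0, W=2) weight 1/54
  (Z=2, Y=0, X=1, W=2) weight 1/45
  (Z=2, Y=1, X=0, W=2) weight 1/60
  (Z=3, Y=0, X=1, W=2) weight 1/54
  (Z=3, Y=1, X=0, W=2) weight 1/54
Group by X:
  weight(X=0) = 29/540
  weight(X=1) = 8/135
Total weight = 29/540 + 8/135 = 61/540
P(X=0 | obs) = 29/540 / 61/540 = 29/61
P(X=1 | obs) = 8/135 / 61/540 = 32/61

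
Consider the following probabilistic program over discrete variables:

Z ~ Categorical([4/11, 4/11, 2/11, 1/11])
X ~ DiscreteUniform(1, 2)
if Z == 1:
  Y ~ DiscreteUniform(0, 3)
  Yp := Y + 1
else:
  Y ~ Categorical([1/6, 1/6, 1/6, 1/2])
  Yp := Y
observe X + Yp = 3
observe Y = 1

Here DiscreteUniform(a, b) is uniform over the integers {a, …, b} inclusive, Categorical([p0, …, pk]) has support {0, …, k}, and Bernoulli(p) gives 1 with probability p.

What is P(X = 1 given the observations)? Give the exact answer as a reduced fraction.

Enumerate traces; 4 have nonzero weight after conditioning:
  (Z=0, X=2, Y=1) weight 1/33
  (Z=1, X=1, Y=1) weight 1/22
  (Z=2, X=2, Y=1) weight 1/66
  (Z=3, X=2, Y=1) weight 1/132
Group by X:
  weight(X=1) = 1/22
  weight(X=2) = 7/132
Total weight = 1/22 + 7/132 = 13/132
P(X=1 | obs) = 1/22 / 13/132 = 6/13
P(X=2 | obs) = 7/132 / 13/132 = 7/13

P(X = 1 | obs) = 6/13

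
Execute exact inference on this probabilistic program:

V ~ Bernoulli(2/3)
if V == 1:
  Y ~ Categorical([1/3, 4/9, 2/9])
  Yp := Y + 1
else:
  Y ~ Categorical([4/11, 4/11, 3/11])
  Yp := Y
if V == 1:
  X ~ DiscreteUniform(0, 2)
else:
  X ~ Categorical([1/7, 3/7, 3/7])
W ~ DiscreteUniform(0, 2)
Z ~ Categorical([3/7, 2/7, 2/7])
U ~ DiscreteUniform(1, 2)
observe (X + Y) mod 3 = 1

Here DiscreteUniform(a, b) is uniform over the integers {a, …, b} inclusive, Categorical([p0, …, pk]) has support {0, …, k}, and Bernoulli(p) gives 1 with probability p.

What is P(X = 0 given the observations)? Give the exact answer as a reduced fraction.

Enumerate traces; 108 have nonzero weight after conditioning:
  (V=0, Y=0, X=1, W=0, Z=0, U=1) weight 2/539
  (V=0, Y=0, X=1, W=0, Z=0, U=2) weight 2/539
  (V=0, Y=0, X=1, W=0, Z=1, U=1) weight 4/1617
  (V=0, Y=0, X=1, W=0, Z=1, U=2) weight 4/1617
  (V=0, Y=0, X=1, W=0, Z=2, U=1) weight 4/1617
  (V=0, Y=0, X=1, W=0, Z=2, U=2) weight 4/1617
  (V=0, Y=0, X=1, W=1, Z=0, U=1) weight 2/539
  (V=0, Y=0, X=1, W=1, Z=0, U=2) weight 2/539
  (V=0, Y=1, X=0, W=0, Z=0, U=1) weight 2/1617
  (V=0, Y=2, X=2, W=0, Z=0, U=1) weight 3/1078
  … 98 more
Group by X:
  weight(X=0) = 724/6237
  weight(X=1) = 262/2079
  weight(X=2) = 551/6237
Total weight = 724/6237 + 262/2079 + 551/6237 = 229/693
P(X=0 | obs) = 724/6237 / 229/693 = 724/2061
P(X=1 | obs) = 262/2079 / 229/693 = 262/687
P(X=2 | obs) = 551/6237 / 229/693 = 551/2061

P(X = 0 | obs) = 724/2061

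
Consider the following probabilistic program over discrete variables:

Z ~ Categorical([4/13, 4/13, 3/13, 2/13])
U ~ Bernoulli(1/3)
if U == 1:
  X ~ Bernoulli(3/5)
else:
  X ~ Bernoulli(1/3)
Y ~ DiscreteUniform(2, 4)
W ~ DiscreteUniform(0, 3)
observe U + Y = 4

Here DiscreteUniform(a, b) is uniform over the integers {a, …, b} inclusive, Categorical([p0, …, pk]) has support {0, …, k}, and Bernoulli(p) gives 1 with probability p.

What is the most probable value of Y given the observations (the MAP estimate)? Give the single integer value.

argmax_v P(Y = v | obs) = 4

Enumerate traces; 64 have nonzero weight after conditioning:
  (Z=0, U=0, X=0, Y=4, W=0) weight 4/351
  (Z=0, U=0, X=0, Y=4, W=1) weight 4/351
  (Z=0, U=0, X=0, Y=4, W=2) weight 4/351
  (Z=0, U=0, X=0, Y=4, W=3) weight 4/351
  (Z=0, U=0, X=1, Y=4, W=0) weight 2/351
  (Z=0, U=0, X=1, Y=4, W=1) weight 2/351
  (Z=0, U=0, X=1, Y=4, W=2) weight 2/351
  (Z=0, U=0, X=1, Y=4, W=3) weight 2/351
  (Z=0, U=1, X=0, Y=3, W=0) weight 2/585
  … 55 more
Group by Y:
  weight(Y=3) = 1/9
  weight(Y=4) = 2/9
Total weight = 1/9 + 2/9 = 1/3
P(Y=3 | obs) = 1/9 / 1/3 = 1/3
P(Y=4 | obs) = 2/9 / 1/3 = 2/3
argmax = 4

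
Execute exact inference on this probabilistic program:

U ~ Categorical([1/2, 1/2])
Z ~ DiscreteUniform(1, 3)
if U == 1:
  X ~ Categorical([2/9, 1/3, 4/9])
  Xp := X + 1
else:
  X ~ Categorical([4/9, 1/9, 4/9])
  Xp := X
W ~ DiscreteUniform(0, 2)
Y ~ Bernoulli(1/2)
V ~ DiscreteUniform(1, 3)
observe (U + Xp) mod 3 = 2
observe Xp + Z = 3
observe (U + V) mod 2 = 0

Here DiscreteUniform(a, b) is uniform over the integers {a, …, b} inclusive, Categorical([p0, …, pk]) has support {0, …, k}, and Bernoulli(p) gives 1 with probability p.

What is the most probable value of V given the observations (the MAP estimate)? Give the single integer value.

argmax_v P(V = v | obs) = 2

Enumerate traces; 18 have nonzero weight after conditioning:
  (U=0, Z=1, X=2, W=0, Y=0, V=2) weight 1/243
  (U=0, Z=1, X=2, W=0, Y=1, V=2) weight 1/243
  (U=0, Z=1, X=2, W=1, Y=0, V=2) weight 1/243
  (U=0, Z=1, X=2, W=1, Y=1, V=2) weight 1/243
  (U=0, Z=1, X=2, W=2, Y=0, V=2) weight 1/243
  (U=0, Z=1, X=2, W=2, Y=1, V=2) weight 1/243
  (U=1, Z=2, X=0, W=0, Y=0, V=1) weight 1/486
  (U=1, Z=2, X=0, W=0, Y=0, V=3) weight 1/486
  … 10 more
Group by V:
  weight(V=1) = 1/81
  weight(V=2) = 2/81
  weight(V=3) = 1/81
Total weight = 1/81 + 2/81 + 1/81 = 4/81
P(V=1 | obs) = 1/81 / 4/81 = 1/4
P(V=2 | obs) = 2/81 / 4/81 = 1/2
P(V=3 | obs) = 1/81 / 4/81 = 1/4
argmax = 2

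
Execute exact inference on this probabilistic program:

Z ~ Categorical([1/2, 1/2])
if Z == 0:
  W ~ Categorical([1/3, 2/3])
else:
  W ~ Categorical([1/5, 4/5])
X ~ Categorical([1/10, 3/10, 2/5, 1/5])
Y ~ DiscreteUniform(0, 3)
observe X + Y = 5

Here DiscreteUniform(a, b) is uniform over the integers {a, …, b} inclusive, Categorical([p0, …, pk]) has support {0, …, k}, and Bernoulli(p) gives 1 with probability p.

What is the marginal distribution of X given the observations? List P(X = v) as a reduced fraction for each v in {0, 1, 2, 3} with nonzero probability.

P(X=2) = 2/3, P(X=3) = 1/3

Enumerate traces; 8 have nonzero weight after conditioning:
  (Z=0, W=0, X=2, Y=3) weight 1/60
  (Z=0, W=0, X=3, Y=2) weight 1/120
  (Z=0, W=1, X=2, Y=3) weight 1/30
  (Z=0, W=1, X=3, Y=2) weight 1/60
  (Z=1, W=0, X=2, Y=3) weight 1/100
  (Z=1, W=0, X=3, Y=2) weight 1/200
  (Z=1, W=1, X=2, Y=3) weight 1/25
  (Z=1, W=1, X=3, Y=2) weight 1/50
Group by X:
  weight(X=2) = 1/10
  weight(X=3) = 1/20
Total weight = 1/10 + 1/20 = 3/20
P(X=2 | obs) = 1/10 / 3/20 = 2/3
P(X=3 | obs) = 1/20 / 3/20 = 1/3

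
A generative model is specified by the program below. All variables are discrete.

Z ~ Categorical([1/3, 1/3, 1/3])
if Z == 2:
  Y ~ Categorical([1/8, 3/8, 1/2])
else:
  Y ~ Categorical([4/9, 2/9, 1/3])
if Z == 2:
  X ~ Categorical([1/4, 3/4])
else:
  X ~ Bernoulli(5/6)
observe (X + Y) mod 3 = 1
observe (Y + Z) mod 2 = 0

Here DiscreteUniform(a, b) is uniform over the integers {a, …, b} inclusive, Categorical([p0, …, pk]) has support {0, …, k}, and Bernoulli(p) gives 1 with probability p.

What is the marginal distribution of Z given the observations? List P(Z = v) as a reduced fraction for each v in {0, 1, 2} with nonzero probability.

Enumerate traces; 3 have nonzero weight after conditioning:
  (Z=0, Y=0, X=1) weight 10/81
  (Z=1, Y=1, X=0) weight 1/81
  (Z=2, Y=0, X=1) weight 1/32
Group by Z:
  weight(Z=0) = 10/81
  weight(Z=1) = 1/81
  weight(Z=2) = 1/32
Total weight = 10/81 + 1/81 + 1/32 = 433/2592
P(Z=0 | obs) = 10/81 / 433/2592 = 320/433
P(Z=1 | obs) = 1/81 / 433/2592 = 32/433
P(Z=2 | obs) = 1/32 / 433/2592 = 81/433

P(Z=0) = 320/433, P(Z=1) = 32/433, P(Z=2) = 81/433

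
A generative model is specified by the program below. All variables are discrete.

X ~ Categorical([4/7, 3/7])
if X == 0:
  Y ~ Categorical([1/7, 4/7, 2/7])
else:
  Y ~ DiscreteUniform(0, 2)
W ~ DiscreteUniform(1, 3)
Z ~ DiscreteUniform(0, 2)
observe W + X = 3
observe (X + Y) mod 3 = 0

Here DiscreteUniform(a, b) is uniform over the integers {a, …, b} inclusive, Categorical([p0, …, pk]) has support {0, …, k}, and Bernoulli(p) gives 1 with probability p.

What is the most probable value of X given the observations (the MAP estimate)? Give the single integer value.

Enumerate traces; 6 have nonzero weight after conditioning:
  (X=0, Y=0, W=3, Z=0) weight 4/441
  (X=0, Y=0, W=3, Z=1) weight 4/441
  (X=0, Y=0, W=3, Z=2) weight 4/441
  (X=1, Y=2, W=2, Z=0) weight 1/63
  (X=1, Y=2, W=2, Z=1) weight 1/63
  (X=1, Y=2, W=2, Z=2) weight 1/63
Group by X:
  weight(X=0) = 4/147
  weight(X=1) = 1/21
Total weight = 4/147 + 1/21 = 11/147
P(X=0 | obs) = 4/147 / 11/147 = 4/11
P(X=1 | obs) = 1/21 / 11/147 = 7/11
argmax = 1

argmax_v P(X = v | obs) = 1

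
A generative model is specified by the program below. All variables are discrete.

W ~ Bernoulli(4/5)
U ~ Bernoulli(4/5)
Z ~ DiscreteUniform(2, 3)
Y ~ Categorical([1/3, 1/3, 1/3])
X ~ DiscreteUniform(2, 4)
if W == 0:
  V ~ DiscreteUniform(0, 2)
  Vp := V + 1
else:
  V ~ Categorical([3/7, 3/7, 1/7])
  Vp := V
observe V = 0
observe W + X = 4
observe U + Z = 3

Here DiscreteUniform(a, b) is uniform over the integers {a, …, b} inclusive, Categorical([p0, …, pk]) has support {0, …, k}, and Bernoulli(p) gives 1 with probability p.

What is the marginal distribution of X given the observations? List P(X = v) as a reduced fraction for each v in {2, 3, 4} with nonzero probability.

Enumerate traces; 12 have nonzero weight after conditioning:
  (W=0, U=0, Z=3, Y=0, X=4, V=0) weight 1/1350
  (W=0, U=0, Z=3, Y=1, X=4, V=0) weight 1/1350
  (W=0, U=0, Z=3, Y=2, X=4, V=0) weight 1/1350
  (W=0, U=1, Z=2, Y=0, X=4, V=0) weight 2/675
  (W=0, U=1, Z=2, Y=1, X=4, V=0) weight 2/675
  (W=0, U=1, Z=2, Y=2, X=4, V=0) weight 2/675
  (W=1, U=0, Z=3, Y=0, X=3, V=0) weight 2/525
  (W=1, U=0, Z=3, Y=1, X=3, V=0) weight 2/525
  … 4 more
Group by X:
  weight(X=3) = 2/35
  weight(X=4) = 1/90
Total weight = 2/35 + 1/90 = 43/630
P(X=3 | obs) = 2/35 / 43/630 = 36/43
P(X=4 | obs) = 1/90 / 43/630 = 7/43

P(X=3) = 36/43, P(X=4) = 7/43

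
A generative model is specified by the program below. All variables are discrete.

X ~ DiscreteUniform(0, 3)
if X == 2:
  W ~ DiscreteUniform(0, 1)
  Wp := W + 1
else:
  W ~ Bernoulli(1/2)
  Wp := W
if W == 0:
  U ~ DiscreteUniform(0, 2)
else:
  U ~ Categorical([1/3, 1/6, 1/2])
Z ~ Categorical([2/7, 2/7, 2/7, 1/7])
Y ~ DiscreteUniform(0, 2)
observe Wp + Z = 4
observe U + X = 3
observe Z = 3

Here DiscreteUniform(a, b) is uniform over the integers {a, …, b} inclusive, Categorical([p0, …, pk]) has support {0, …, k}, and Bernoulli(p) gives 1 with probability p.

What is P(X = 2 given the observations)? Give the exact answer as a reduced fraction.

P(X = 2 | obs) = 2/7

Enumerate traces; 9 have nonzero weight after conditioning:
  (X=1, W=1, U=2, Z=3, Y=0) weight 1/336
  (X=1, W=1, U=2, Z=3, Y=1) weight 1/336
  (X=1, W=1, U=2, Z=3, Y=2) weight 1/336
  (X=2, W=0, U=1, Z=3, Y=0) weight 1/504
  (X=2, W=0, U=1, Z=3, Y=1) weight 1/504
  (X=2, W=0, U=1, Z=3, Y=2) weight 1/504
  (X=3, W=1, U=0, Z=3, Y=0) weight 1/504
  (X=3, W=1, U=0, Z=3, Y=1) weight 1/504
  … 1 more
Group by X:
  weight(X=1) = 1/112
  weight(X=2) = 1/168
  weight(X=3) = 1/168
Total weight = 1/112 + 1/168 + 1/168 = 1/48
P(X=1 | obs) = 1/112 / 1/48 = 3/7
P(X=2 | obs) = 1/168 / 1/48 = 2/7
P(X=3 | obs) = 1/168 / 1/48 = 2/7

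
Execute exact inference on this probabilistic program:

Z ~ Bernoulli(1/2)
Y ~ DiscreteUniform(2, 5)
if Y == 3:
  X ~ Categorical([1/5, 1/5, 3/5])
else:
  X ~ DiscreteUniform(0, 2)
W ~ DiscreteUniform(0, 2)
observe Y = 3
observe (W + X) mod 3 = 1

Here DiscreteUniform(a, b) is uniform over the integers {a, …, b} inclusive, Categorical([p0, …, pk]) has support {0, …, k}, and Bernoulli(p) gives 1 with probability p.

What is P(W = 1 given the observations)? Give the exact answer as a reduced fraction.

Enumerate traces; 6 have nonzero weight after conditioning:
  (Z=0, Y=3, X=0, W=1) weight 1/120
  (Z=0, Y=3, X=1, W=0) weight 1/120
  (Z=0, Y=3, X=2, W=2) weight 1/40
  (Z=1, Y=3, X=0, W=1) weight 1/120
  (Z=1, Y=3, X=1, W=0) weight 1/120
  (Z=1, Y=3, X=2, W=2) weight 1/40
Group by W:
  weight(W=0) = 1/60
  weight(W=1) = 1/60
  weight(W=2) = 1/20
Total weight = 1/60 + 1/60 + 1/20 = 1/12
P(W=0 | obs) = 1/60 / 1/12 = 1/5
P(W=1 | obs) = 1/60 / 1/12 = 1/5
P(W=2 | obs) = 1/20 / 1/12 = 3/5

P(W = 1 | obs) = 1/5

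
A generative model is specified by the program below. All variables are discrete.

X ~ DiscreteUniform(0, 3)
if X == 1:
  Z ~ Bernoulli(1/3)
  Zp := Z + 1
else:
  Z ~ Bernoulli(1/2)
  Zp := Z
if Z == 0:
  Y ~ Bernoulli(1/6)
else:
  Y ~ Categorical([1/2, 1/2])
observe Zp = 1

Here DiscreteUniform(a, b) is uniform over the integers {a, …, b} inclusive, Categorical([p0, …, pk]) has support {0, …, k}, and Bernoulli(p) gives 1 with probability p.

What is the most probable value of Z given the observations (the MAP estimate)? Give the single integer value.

argmax_v P(Z = v | obs) = 1

Enumerate traces; 8 have nonzero weight after conditioning:
  (X=0, Z=1, Y=0) weight 1/16
  (X=0, Z=1, Y=1) weight 1/16
  (X=1, Z=0, Y=0) weight 5/36
  (X=1, Z=0, Y=1) weight 1/36
  (X=2, Z=1, Y=0) weight 1/16
  (X=2, Z=1, Y=1) weight 1/16
  (X=3, Z=1, Y=0) weight 1/16
  (X=3, Z=1, Y=1) weight 1/16
Group by Z:
  weight(Z=0) = 1/6
  weight(Z=1) = 3/8
Total weight = 1/6 + 3/8 = 13/24
P(Z=0 | obs) = 1/6 / 13/24 = 4/13
P(Z=1 | obs) = 3/8 / 13/24 = 9/13
argmax = 1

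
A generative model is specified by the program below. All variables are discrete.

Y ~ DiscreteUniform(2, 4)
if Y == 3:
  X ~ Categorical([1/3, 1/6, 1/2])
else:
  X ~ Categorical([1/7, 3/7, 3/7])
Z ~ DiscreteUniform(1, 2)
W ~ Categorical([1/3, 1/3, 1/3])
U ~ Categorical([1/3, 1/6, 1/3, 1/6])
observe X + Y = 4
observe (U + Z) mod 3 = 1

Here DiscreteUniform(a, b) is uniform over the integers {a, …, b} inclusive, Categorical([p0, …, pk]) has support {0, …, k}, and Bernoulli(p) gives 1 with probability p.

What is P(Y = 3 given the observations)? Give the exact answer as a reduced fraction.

P(Y = 3 | obs) = 7/31

Enumerate traces; 27 have nonzero weight after conditioning:
  (Y=2, X=2, Z=1, W=0, U=0) weight 1/126
  (Y=2, X=2, Z=1, W=0, U=3) weight 1/252
  (Y=2, X=2, Z=1, W=1, U=0) weight 1/126
  (Y=2, X=2, Z=1, W=1, U=3) weight 1/252
  (Y=2, X=2, Z=1, W=2, U=0) weight 1/126
  (Y=2, X=2, Z=1, W=2, U=3) weight 1/252
  (Y=2, X=2, Z=2, W=0, U=2) weight 1/126
  (Y=2, X=2, Z=2, W=1, U=2) weight 1/126
  (Y=3, X=1, Z=1, W=0, U=0) weight 1/324
  (Y=4, X=0, Z=1, W=0, U=0) weight 1/378
  … 17 more
Group by Y:
  weight(Y=2) = 5/84
  weight(Y=3) = 5/216
  weight(Y=4) = 5/252
Total weight = 5/84 + 5/216 + 5/252 = 155/1512
P(Y=2 | obs) = 5/84 / 155/1512 = 18/31
P(Y=3 | obs) = 5/216 / 155/1512 = 7/31
P(Y=4 | obs) = 5/252 / 155/1512 = 6/31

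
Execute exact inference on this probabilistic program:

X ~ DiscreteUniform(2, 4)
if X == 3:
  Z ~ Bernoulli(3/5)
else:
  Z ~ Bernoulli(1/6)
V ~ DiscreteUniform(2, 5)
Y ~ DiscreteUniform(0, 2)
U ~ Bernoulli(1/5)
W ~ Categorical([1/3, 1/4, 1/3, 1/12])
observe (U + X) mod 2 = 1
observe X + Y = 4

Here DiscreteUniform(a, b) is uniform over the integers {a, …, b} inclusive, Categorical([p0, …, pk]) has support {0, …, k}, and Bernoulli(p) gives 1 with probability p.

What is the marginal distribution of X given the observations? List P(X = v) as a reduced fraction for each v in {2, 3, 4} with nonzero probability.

Enumerate traces; 96 have nonzero weight after conditioning:
  (X=2, Z=0, V=2, Y=2, U=1, W=0) weight 1/648
  (X=2, Z=0, V=2, Y=2, U=1, W=1) weight 1/864
  (X=2, Z=0, V=2, Y=2, U=1, W=2) weight 1/648
  (X=2, Z=0, V=2, Y=2, U=1, W=3) weight 1/2592
  (X=2, Z=0, V=3, Y=2, U=1, W=0) weight 1/648
  (X=2, Z=0, V=3, Y=2, U=1, W=1) weight 1/864
  (X=2, Z=0, V=3, Y=2, U=1, W=2) weight 1/648
  (X=2, Z=0, V=3, Y=2, U=1, W=3) weight 1/2592
  (X=3, Z=0, V=2, Y=1, U=0, W=0) weight 2/675
  (X=4, Z=0, V=2, Y=0, U=1, W=0) weight 1/648
  … 86 more
Group by X:
  weight(X=2) = 1/45
  weight(X=3) = 4/45
  weight(X=4) = 1/45
Total weight = 1/45 + 4/45 + 1/45 = 2/15
P(X=2 | obs) = 1/45 / 2/15 = 1/6
P(X=3 | obs) = 4/45 / 2/15 = 2/3
P(X=4 | obs) = 1/45 / 2/15 = 1/6

P(X=2) = 1/6, P(X=3) = 2/3, P(X=4) = 1/6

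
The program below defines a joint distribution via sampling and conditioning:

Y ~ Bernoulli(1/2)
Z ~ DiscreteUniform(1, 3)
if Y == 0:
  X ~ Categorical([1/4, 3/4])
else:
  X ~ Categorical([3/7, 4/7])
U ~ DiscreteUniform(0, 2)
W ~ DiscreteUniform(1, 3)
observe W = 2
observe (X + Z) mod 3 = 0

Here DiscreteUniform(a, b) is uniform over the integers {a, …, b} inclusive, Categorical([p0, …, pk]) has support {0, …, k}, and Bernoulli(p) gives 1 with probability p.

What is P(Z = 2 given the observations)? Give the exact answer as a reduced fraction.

Enumerate traces; 12 have nonzero weight after conditioning:
  (Y=0, Z=2, X=1, U=0, W=2) weight 1/72
  (Y=0, Z=2, X=1, U=1, W=2) weight 1/72
  (Y=0, Z=2, X=1, U=2, W=2) weight 1/72
  (Y=0, Z=3, X=0, U=0, W=2) weight 1/216
  (Y=0, Z=3, X=0, U=1, W=2) weight 1/216
  (Y=0, Z=3, X=0, U=2, W=2) weight 1/216
  (Y=1, Z=2, X=1, U=0, W=2) weight 2/189
  (Y=1, Z=2, X=1, U=1, W=2) weight 2/189
  … 4 more
Group by Z:
  weight(Z=2) = 37/504
  weight(Z=3) = 19/504
Total weight = 37/504 + 19/504 = 1/9
P(Z=2 | obs) = 37/504 / 1/9 = 37/56
P(Z=3 | obs) = 19/504 / 1/9 = 19/56

P(Z = 2 | obs) = 37/56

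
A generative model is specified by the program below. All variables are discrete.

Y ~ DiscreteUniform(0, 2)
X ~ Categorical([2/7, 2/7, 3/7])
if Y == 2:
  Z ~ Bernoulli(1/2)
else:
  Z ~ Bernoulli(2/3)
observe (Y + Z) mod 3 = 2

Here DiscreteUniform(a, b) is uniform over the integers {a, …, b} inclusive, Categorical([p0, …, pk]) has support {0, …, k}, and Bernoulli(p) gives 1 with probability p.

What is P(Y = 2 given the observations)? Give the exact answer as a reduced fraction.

Enumerate traces; 6 have nonzero weight after conditioning:
  (Y=1, X=0, Z=1) weight 4/63
  (Y=1, X=1, Z=1) weight 4/63
  (Y=1, X=2, Z=1) weight 2/21
  (Y=2, X=0, Z=0) weight 1/21
  (Y=2, X=1, Z=0) weight 1/21
  (Y=2, X=2, Z=0) weight 1/14
Group by Y:
  weight(Y=1) = 2/9
  weight(Y=2) = 1/6
Total weight = 2/9 + 1/6 = 7/18
P(Y=1 | obs) = 2/9 / 7/18 = 4/7
P(Y=2 | obs) = 1/6 / 7/18 = 3/7

P(Y = 2 | obs) = 3/7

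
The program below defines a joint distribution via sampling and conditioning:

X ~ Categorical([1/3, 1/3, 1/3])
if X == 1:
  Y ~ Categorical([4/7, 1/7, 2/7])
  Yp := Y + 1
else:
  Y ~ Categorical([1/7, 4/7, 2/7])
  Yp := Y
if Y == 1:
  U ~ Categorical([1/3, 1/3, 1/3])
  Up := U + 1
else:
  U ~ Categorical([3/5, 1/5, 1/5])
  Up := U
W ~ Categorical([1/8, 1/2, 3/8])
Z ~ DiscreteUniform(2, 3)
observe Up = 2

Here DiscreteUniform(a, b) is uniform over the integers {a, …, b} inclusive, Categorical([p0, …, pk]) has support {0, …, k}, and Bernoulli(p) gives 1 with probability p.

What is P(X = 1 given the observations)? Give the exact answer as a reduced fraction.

P(X = 1 | obs) = 23/81

Enumerate traces; 54 have nonzero weight after conditioning:
  (X=0, Y=0, U=2, W=0, Z=2) weight 1/1680
  (X=0, Y=0, U=2, W=0, Z=3) weight 1/1680
  (X=0, Y=0, U=2, W=1, Z=2) weight 1/420
  (X=0, Y=0, U=2, W=1, Z=3) weight 1/420
  (X=0, Y=0, U=2, W=2, Z=2) weight 1/560
  (X=0, Y=0, U=2, W=2, Z=3) weight 1/560
  (X=0, Y=1, U=1, W=0, Z=2) weight 1/252
  (X=0, Y=1, U=1, W=0, Z=3) weight 1/252
  (X=1, Y=0, U=2, W=0, Z=2) weight 1/420
  (X=2, Y=0, U=2, W=0, Z=2) weight 1/1680
  … 44 more
Group by X:
  weight(X=0) = 29/315
  weight(X=1) = 23/315
  weight(X=2) = 29/315
Total weight = 29/315 + 23/315 + 29/315 = 9/35
P(X=0 | obs) = 29/315 / 9/35 = 29/81
P(X=1 | obs) = 23/315 / 9/35 = 23/81
P(X=2 | obs) = 29/315 / 9/35 = 29/81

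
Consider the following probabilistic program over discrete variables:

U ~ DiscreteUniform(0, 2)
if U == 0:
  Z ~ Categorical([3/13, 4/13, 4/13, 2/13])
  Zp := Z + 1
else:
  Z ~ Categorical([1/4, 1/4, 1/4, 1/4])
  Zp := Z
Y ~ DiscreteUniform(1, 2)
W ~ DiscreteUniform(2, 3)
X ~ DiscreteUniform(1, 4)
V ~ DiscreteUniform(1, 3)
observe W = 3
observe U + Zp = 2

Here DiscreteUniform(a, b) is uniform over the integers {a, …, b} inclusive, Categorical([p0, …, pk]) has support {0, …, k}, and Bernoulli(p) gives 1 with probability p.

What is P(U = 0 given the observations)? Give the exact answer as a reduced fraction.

P(U = 0 | obs) = 8/21

Enumerate traces; 72 have nonzero weight after conditioning:
  (U=0, Z=1, Y=1, W=3, X=1, V=1) weight 1/468
  (U=0, Z=1, Y=1, W=3, X=1, V=2) weight 1/468
  (U=0, Z=1, Y=1, W=3, X=1, V=3) weight 1/468
  (U=0, Z=1, Y=1, W=3, X=2, V=1) weight 1/468
  (U=0, Z=1, Y=1, W=3, X=2, V=2) weight 1/468
  (U=0, Z=1, Y=1, W=3, X=2, V=3) weight 1/468
  (U=0, Z=1, Y=1, W=3, X=3, V=1) weight 1/468
  (U=0, Z=1, Y=1, W=3, X=3, V=2) weight 1/468
  (U=1, Z=1, Y=1, W=3, X=1, V=1) weight 1/576
  (U=2, Z=0, Y=1, W=3, X=1, V=1) weight 1/576
  … 62 more
Group by U:
  weight(U=0) = 2/39
  weight(U=1) = 1/24
  weight(U=2) = 1/24
Total weight = 2/39 + 1/24 + 1/24 = 7/52
P(U=0 | obs) = 2/39 / 7/52 = 8/21
P(U=1 | obs) = 1/24 / 7/52 = 13/42
P(U=2 | obs) = 1/24 / 7/52 = 13/42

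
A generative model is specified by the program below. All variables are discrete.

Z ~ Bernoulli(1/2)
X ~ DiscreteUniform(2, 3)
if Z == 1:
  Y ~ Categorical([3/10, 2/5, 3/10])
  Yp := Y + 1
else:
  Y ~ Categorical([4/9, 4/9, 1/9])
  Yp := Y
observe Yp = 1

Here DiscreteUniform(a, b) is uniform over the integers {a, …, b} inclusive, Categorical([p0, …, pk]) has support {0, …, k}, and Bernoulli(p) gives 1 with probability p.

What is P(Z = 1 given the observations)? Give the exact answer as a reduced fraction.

Enumerate traces; 4 have nonzero weight after conditioning:
  (Z=0, X=2, Y=1) weight 1/9
  (Z=0, X=3, Y=1) weight 1/9
  (Z=1, X=2, Y=0) weight 3/40
  (Z=1, X=3, Y=0) weight 3/40
Group by Z:
  weight(Z=0) = 2/9
  weight(Z=1) = 3/20
Total weight = 2/9 + 3/20 = 67/180
P(Z=0 | obs) = 2/9 / 67/180 = 40/67
P(Z=1 | obs) = 3/20 / 67/180 = 27/67

P(Z = 1 | obs) = 27/67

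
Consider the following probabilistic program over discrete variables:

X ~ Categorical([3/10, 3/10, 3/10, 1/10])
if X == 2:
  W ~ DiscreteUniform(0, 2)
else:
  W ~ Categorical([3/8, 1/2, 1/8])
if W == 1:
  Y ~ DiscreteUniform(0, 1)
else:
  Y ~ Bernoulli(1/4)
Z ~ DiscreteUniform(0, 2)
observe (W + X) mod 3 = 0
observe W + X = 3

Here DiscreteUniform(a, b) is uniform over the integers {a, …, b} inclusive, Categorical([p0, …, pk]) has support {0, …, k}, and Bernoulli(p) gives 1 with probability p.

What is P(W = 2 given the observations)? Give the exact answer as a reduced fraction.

Enumerate traces; 18 have nonzero weight after conditioning:
  (X=1, W=2, Y=0, Z=0) weight 3/320
  (X=1, W=2, Y=0, Z=1) weight 3/320
  (X=1, W=2, Y=0, Z=2) weight 3/320
  (X=1, W=2, Y=1, Z=0) weight 1/320
  (X=1, W=2, Y=1, Z=1) weight 1/320
  (X=1, W=2, Y=1, Z=2) weight 1/320
  (X=2, W=1, Y=0, Z=0) weight 1/60
  (X=2, W=1, Y=0, Z=1) weight 1/60
  (X=3, W=0, Y=0, Z=0) weight 3/320
  … 9 more
Group by W:
  weight(W=0) = 3/80
  weight(W=1) = 1/10
  weight(W=2) = 3/80
Total weight = 3/80 + 1/10 + 3/80 = 7/40
P(W=0 | obs) = 3/80 / 7/40 = 3/14
P(W=1 | obs) = 1/10 / 7/40 = 4/7
P(W=2 | obs) = 3/80 / 7/40 = 3/14

P(W = 2 | obs) = 3/14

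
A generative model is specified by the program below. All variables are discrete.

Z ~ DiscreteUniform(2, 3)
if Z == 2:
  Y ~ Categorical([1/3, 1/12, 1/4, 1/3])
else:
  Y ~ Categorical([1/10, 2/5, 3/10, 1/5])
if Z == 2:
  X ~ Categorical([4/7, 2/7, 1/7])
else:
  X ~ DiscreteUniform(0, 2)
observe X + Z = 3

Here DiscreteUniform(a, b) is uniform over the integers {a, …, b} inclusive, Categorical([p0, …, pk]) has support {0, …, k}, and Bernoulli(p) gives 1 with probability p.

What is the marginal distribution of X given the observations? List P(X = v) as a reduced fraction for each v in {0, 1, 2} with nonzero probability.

P(X=0) = 7/13, P(X=1) = 6/13

Enumerate traces; 8 have nonzero weight after conditioning:
  (Z=2, Y=0, X=1) weight 1/21
  (Z=2, Y=1, X=1) weight 1/84
  (Z=2, Y=2, X=1) weight 1/28
  (Z=2, Y=3, X=1) weight 1/21
  (Z=3, Y=0, X=0) weight 1/60
  (Z=3, Y=1, X=0) weight 1/15
  (Z=3, Y=2, X=0) weight 1/20
  (Z=3, Y=3, X=0) weight 1/30
Group by X:
  weight(X=0) = 1/6
  weight(X=1) = 1/7
Total weight = 1/6 + 1/7 = 13/42
P(X=0 | obs) = 1/6 / 13/42 = 7/13
P(X=1 | obs) = 1/7 / 13/42 = 6/13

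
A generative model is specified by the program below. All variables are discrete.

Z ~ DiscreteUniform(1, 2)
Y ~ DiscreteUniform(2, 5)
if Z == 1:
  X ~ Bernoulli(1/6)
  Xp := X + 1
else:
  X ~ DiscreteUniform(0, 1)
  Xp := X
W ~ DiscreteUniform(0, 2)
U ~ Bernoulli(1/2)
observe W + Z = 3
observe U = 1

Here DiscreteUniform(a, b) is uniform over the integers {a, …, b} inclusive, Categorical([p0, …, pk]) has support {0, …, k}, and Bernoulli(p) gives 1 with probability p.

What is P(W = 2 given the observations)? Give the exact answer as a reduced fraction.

Enumerate traces; 16 have nonzero weight after conditioning:
  (Z=1, Y=2, X=0, W=2, U=1) weight 5/288
  (Z=1, Y=2, X=1, W=2, U=1) weight 1/288
  (Z=1, Y=3, X=0, W=2, U=1) weight 5/288
  (Z=1, Y=3, X=1, W=2, U=1) weight 1/288
  (Z=1, Y=4, X=0, W=2, U=1) weight 5/288
  (Z=1, Y=4, X=1, W=2, U=1) weight 1/288
  (Z=1, Y=5, X=0, W=2, U=1) weight 5/288
  (Z=1, Y=5, X=1, W=2, U=1) weight 1/288
  (Z=2, Y=2, X=0, W=1, U=1) weight 1/96
  … 7 more
Group by W:
  weight(W=1) = 1/12
  weight(W=2) = 1/12
Total weight = 1/12 + 1/12 = 1/6
P(W=1 | obs) = 1/12 / 1/6 = 1/2
P(W=2 | obs) = 1/12 / 1/6 = 1/2

P(W = 2 | obs) = 1/2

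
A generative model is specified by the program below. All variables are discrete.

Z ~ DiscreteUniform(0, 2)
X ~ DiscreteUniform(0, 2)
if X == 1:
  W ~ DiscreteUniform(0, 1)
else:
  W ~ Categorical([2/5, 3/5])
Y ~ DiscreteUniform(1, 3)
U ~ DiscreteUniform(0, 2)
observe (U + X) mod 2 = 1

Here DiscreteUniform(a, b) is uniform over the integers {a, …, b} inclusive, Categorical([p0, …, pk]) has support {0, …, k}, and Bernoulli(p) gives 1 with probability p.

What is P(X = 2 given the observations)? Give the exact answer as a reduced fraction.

P(X = 2 | obs) = 1/4

Enumerate traces; 72 have nonzero weight after conditioning:
  (Z=0, X=0, W=0, Y=1, U=1) weight 2/405
  (Z=0, X=0, W=0, Y=2, U=1) weight 2/405
  (Z=0, X=0, W=0, Y=3, U=1) weight 2/405
  (Z=0, X=0, W=1, Y=1, U=1) weight 1/135
  (Z=0, X=0, W=1, Y=2, U=1) weight 1/135
  (Z=0, X=0, W=1, Y=3, U=1) weight 1/135
  (Z=0, X=1, W=0, Y=1, U=0) weight 1/162
  (Z=0, X=1, W=0, Y=1, U=2) weight 1/162
  (Z=0, X=2, W=0, Y=1, U=1) weight 2/405
  … 63 more
Group by X:
  weight(X=0) = 1/9
  weight(X=1) = 2/9
  weight(X=2) = 1/9
Total weight = 1/9 + 2/9 + 1/9 = 4/9
P(X=0 | obs) = 1/9 / 4/9 = 1/4
P(X=1 | obs) = 2/9 / 4/9 = 1/2
P(X=2 | obs) = 1/9 / 4/9 = 1/4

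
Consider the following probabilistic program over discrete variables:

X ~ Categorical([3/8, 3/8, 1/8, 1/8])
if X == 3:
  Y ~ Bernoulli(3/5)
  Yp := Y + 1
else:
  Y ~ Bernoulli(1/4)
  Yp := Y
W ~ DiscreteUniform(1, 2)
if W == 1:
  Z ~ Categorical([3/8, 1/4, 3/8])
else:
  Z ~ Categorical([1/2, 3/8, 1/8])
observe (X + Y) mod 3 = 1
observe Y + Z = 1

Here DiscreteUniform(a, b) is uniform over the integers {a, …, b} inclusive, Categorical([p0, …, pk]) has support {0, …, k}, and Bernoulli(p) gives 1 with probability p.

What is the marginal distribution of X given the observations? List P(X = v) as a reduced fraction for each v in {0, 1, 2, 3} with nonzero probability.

P(X=0) = 35/138, P(X=1) = 25/46, P(X=3) = 14/69

Enumerate traces; 6 have nonzero weight after conditioning:
  (X=0, Y=1, W=1, Z=0) weight 9/512
  (X=0, Y=1, W=2, Z=0) weight 3/128
  (X=1, Y=0, W=1, Z=1) weight 9/256
  (X=1, Y=0, W=2, Z=1) weight 27/512
  (X=3, Y=1, W=1, Z=0) weight 9/640
  (X=3, Y=1, W=2, Z=0) weight 3/160
Group by X:
  weight(X=0) = 21/512
  weight(X=1) = 45/512
  weight(X=3) = 21/640
Total weight = 21/512 + 45/512 + 21/640 = 207/1280
P(X=0 | obs) = 21/512 / 207/1280 = 35/138
P(X=1 | obs) = 45/512 / 207/1280 = 25/46
P(X=3 | obs) = 21/640 / 207/1280 = 14/69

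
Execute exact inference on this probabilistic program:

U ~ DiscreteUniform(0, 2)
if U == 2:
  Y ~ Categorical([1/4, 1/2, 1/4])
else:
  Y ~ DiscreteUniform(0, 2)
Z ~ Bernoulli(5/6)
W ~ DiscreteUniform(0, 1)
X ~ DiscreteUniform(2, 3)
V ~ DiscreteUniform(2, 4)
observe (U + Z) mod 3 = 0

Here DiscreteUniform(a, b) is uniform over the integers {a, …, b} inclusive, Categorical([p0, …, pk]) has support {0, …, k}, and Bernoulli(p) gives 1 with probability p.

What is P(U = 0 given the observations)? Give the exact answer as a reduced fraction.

Enumerate traces; 72 have nonzero weight after conditioning:
  (U=0, Y=0, Z=0, W=0, X=2, V=2) weight 1/648
  (U=0, Y=0, Z=0, W=0, X=2, V=3) weight 1/648
  (U=0, Y=0, Z=0, W=0, X=2, V=4) weight 1/648
  (U=0, Y=0, Z=0, W=0, X=3, V=2) weight 1/648
  (U=0, Y=0, Z=0, W=0, X=3, V=3) weight 1/648
  (U=0, Y=0, Z=0, W=0, X=3, V=4) weight 1/648
  (U=0, Y=0, Z=0, W=1, X=2, V=2) weight 1/648
  (U=0, Y=0, Z=0, W=1, X=2, V=3) weight 1/648
  (U=2, Y=0, Z=1, W=0, X=2, V=2) weight 5/864
  … 63 more
Group by U:
  weight(U=0) = 1/18
  weight(U=2) = 5/18
Total weight = 1/18 + 5/18 = 1/3
P(U=0 | obs) = 1/18 / 1/3 = 1/6
P(U=2 | obs) = 5/18 / 1/3 = 5/6

P(U = 0 | obs) = 1/6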